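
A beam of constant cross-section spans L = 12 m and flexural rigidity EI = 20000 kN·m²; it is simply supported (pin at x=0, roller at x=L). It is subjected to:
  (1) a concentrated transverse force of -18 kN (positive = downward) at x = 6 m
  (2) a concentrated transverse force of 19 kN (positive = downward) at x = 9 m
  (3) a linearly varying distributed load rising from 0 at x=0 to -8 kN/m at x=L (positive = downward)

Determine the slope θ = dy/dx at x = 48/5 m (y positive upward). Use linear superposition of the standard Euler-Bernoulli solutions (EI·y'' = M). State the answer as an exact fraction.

θ(48/5) = -1300227/100000000 rad

Load 1 — point force P=-18 kN at a=6 m (b=L-a=6):
  θ_1 = -Pa(2L²-6Lx+3x²+a²)/(6LEI)  [x>a] = -(-18)·6·(2·12²-6·12·(48/5)+3·(48/5)²+6²)/(6·12·20000) = -1701/250000 rad
Load 2 — point force P=19 kN at a=9 m (b=L-a=3):
  θ_2 = -Pa(2L²-6Lx+3x²+a²)/(6LEI)  [x>a] = -19·9·(2·12²-6·12·(48/5)+3·(48/5)²+9²)/(6·12·20000) = 21717/4000000 rad
Load 3 — triangular load w₀=-8 kN/m (0→w₀ over full span):
  θ_3 = -w₀(7L⁴-30L²x²+15x⁴)/(360LEI) = -(-8)·(7·12⁴-30·12²·(48/5)²+15·(48/5)⁴)/(360·12·20000) = -4542/390625 rad
Superposition: θ = Σ θ_i = -1300227/100000000 rad ≈ -0.013002 rad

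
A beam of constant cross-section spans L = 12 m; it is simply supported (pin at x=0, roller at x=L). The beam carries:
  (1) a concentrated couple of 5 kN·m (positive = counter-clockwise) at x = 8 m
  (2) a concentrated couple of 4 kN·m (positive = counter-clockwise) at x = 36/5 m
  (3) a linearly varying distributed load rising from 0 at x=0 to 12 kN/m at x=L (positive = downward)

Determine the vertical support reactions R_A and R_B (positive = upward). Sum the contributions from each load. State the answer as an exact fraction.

Load 1 — applied couple M₀=5 kN·m at a=8 m (b=L-a=4):
  R_A = M₀/L = 5/12 kN
  R_B = -M₀/L = -5/12 kN
Load 2 — applied couple M₀=4 kN·m at a=36/5 m (b=L-a=24/5):
  R_A = M₀/L = 4/12 = 1/3 kN
  R_B = -M₀/L = -4/12 = -1/3 kN
Load 3 — triangular load w₀=12 kN/m (0→w₀ over full span):
  R_A = w₀L/6 = 12·12/6 = 24 kN
  R_B = w₀L/3 = 12·12/3 = 48 kN
Superposition: R_A = 99/4 kN, R_B = 189/4 kN

R_A = 99/4 kN, R_B = 189/4 kN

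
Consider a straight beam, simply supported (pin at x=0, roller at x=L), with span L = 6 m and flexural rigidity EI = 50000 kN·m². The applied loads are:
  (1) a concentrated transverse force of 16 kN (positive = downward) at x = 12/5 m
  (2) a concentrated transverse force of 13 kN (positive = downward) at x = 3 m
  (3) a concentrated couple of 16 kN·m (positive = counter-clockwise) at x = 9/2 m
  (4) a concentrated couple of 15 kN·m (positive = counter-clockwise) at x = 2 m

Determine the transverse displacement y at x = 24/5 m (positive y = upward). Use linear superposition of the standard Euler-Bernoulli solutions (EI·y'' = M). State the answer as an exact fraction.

Load 1 — point force P=16 kN at a=12/5 m (b=L-a=18/5):
  y_1 = -Pa(L-x)(2Lx-a²-x²)/(6LEI)  [x>a] = -16·(12/5)·(6-(24/5))·(2·6·(24/5)-(12/5)²-(24/5)²)/(6·6·50000) = -288/390625 m
Load 2 — point force P=13 kN at a=3 m (b=L-a=3):
  y_2 = -Pa(L-x)(2Lx-a²-x²)/(6LEI)  [x>a] = -13·3·(6-(24/5))·(2·6·(24/5)-3²-(24/5)²)/(6·6·50000) = -8307/12500000 m
Load 3 — applied couple M₀=16 kN·m at a=9/2 m (b=L-a=3/2):
  y_3 = (M₀x³/(6L)-M₀(x-a)²/2+C₁x)/EI  [x>a] with C₁=M₀(3b²-L²)/(6L)=-13 = (16·(24/5)³/(6·6)-16·((24/5)-(9/2))²/2+(-13)·(24/5))/50000 = -873/3125000 m
Load 4 — applied couple M₀=15 kN·m at a=2 m (b=L-a=4):
  y_4 = (M₀x³/(6L)-M₀(x-a)²/2+C₁x)/EI  [x>a] with C₁=M₀(3b²-L²)/(6L)=5 = (15·(24/5)³/(6·6)-15·((24/5)-2)²/2+5·(24/5))/50000 = 141/625000 m
Superposition: y = Σ y_i = -3639/2500000 m ≈ -0.001456 m

y(24/5) = -3639/2500000 m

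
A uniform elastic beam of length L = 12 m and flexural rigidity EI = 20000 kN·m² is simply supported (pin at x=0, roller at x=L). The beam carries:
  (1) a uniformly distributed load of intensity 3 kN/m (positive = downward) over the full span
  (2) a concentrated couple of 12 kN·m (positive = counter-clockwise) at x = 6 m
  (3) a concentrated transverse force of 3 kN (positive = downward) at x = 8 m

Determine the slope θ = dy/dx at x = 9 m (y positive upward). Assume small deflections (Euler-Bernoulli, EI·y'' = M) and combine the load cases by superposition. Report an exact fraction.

Load 1 — uniform load w=3 kN/m over full span:
  θ_1 = -w(L³-6Lx²+4x³)/(24EI) = -3·(12³-6·12·9²+4·9³)/(24·20000) = 297/40000 rad
Load 2 — applied couple M₀=12 kN·m at a=6 m (b=L-a=6):
  θ_2 = (M₀x²/(2L)-M₀(x-a)+C₁)/EI  [x>a] with C₁=M₀(3b²-L²)/(6L)=-6 = (12·9²/(2·12)-12·(9-6)+(-6))/20000 = -3/40000 rad
Load 3 — point force P=3 kN at a=8 m (b=L-a=4):
  θ_3 = -Pa(2L²-6Lx+3x²+a²)/(6LEI)  [x>a] = -3·8·(2·12²-6·12·9+3·9²+8²)/(6·12·20000) = 53/60000 rad
Superposition: θ = Σ θ_i = 247/30000 rad ≈ 0.008233 rad

θ(9) = 247/30000 rad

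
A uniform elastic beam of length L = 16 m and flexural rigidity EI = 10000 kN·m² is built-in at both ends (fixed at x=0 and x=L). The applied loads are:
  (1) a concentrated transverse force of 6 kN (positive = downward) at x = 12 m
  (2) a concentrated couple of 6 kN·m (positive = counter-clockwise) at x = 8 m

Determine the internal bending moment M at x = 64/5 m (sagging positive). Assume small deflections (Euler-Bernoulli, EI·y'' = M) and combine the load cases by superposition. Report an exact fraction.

M(64/5) = 12/5 kN·m

Load 1 — point force P=6 kN at a=12 m (b=L-a=4):
  M_1 = Pa²(a+3b)(L-x)/L³ - Pa²b/L²  [x>a] = 6·12²·(12+3·4)·(16-(64/5))/16³ - 6·12²·4/16² = 27/10 kN·m
Load 2 — applied couple M₀=6 kN·m at a=8 m (b=L-a=8):
  M_2 = R_Ax - M_A - M₀  [x>a] with R_A=9/16, M_A=3/2 = (9/16)·(64/5) - (3/2) - 6 = -3/10 kN·m
Superposition: M = Σ M_i = 12/5 kN·m ≈ 2.400000 kN·m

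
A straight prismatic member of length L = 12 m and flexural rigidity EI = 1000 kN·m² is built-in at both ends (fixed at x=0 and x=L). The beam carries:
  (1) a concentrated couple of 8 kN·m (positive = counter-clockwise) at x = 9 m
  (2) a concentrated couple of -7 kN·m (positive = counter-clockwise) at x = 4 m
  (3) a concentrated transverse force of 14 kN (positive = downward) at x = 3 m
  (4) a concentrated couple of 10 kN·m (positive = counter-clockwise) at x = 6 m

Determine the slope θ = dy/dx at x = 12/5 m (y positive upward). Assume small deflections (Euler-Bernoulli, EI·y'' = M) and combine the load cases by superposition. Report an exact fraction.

Load 1 — applied couple M₀=8 kN·m at a=9 m (b=L-a=3):
  θ_1 = (R_Ax²/2 - M_Ax)/EI  [x≤a] with R_A=3/4, M_A=5/2 = ((3/4)·(12/5)²/2 - (5/2)·(12/5))/1000 = -12/3125 rad
Load 2 — applied couple M₀=-7 kN·m at a=4 m (b=L-a=8):
  θ_2 = (R_Ax²/2 - M_Ax)/EI  [x≤a] with R_A=-7/9, M_A=0 = ((-7/9)·(12/5)²/2 - 0·(12/5))/1000 = -7/3125 rad
Load 3 — point force P=14 kN at a=3 m (b=L-a=9):
  θ_3 = -Pb²x(2aL-(3a+b)x)/(2L³EI)  [x≤a] = -14·9²·(12/5)·(2·3·12-(3·3+9)·(12/5))/(2·12³·1000) = -567/25000 rad
Load 4 — applied couple M₀=10 kN·m at a=6 m (b=L-a=6):
  θ_4 = (R_Ax²/2 - M_Ax)/EI  [x≤a] with R_A=5/4, M_A=5/2 = ((5/4)·(12/5)²/2 - (5/2)·(12/5))/1000 = -3/1250 rad
Superposition: θ = Σ θ_i = -779/25000 rad ≈ -0.031160 rad

θ(12/5) = -779/25000 rad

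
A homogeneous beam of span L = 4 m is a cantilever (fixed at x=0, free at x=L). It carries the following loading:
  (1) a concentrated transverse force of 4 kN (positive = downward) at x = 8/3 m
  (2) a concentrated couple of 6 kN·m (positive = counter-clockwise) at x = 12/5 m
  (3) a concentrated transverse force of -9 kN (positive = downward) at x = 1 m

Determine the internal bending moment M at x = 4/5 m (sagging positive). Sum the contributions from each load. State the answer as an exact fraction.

M(4/5) = 1/3 kN·m

Load 1 — point force P=4 kN at a=8/3 m (b=L-a=4/3):
  M_1 = -P(a-x)  [x≤a] = -4·((8/3)-(4/5)) = -112/15 kN·m
Load 2 — applied couple M₀=6 kN·m at a=12/5 m (b=L-a=8/5):
  M_2 = M₀  [x≤a] = 6 = 6 kN·m
Load 3 — point force P=-9 kN at a=1 m (b=L-a=3):
  M_3 = -P(a-x)  [x≤a] = -(-9)·(1-(4/5)) = 9/5 kN·m
Superposition: M = Σ M_i = 1/3 kN·m ≈ 0.333333 kN·m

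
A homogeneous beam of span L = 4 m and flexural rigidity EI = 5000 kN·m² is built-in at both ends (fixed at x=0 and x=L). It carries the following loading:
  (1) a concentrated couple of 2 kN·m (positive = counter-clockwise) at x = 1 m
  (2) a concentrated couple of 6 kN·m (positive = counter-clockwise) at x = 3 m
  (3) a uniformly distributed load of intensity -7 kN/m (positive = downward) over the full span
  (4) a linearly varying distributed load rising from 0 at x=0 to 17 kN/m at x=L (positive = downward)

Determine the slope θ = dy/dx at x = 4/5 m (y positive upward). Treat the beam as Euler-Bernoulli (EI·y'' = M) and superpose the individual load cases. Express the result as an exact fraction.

Load 1 — applied couple M₀=2 kN·m at a=1 m (b=L-a=3):
  θ_1 = (R_Ax²/2 - M_Ax)/EI  [x≤a] with R_A=9/16, M_A=-3/8 = ((9/16)·(4/5)²/2 - (-3/8)·(4/5))/5000 = 3/31250 rad
Load 2 — applied couple M₀=6 kN·m at a=3 m (b=L-a=1):
  θ_2 = (R_Ax²/2 - M_Ax)/EI  [x≤a] with R_A=27/16, M_A=15/8 = ((27/16)·(4/5)²/2 - (15/8)·(4/5))/5000 = -3/15625 rad
Load 3 — uniform load w=-7 kN/m over full span:
  θ_3 = -wx(L-x)(L-2x)/(12EI) = -(-7)·(4/5)·(4-(4/5))·(4-2·(4/5))/(12·5000) = 56/78125 rad
Load 4 — triangular load w₀=17 kN/m (0→w₀ over full span):
  θ_4 = -w₀(2x(L-x)(L-2x)(x+2L)+x²(L-x)²)/(120LEI) = -17·(2·(4/5)·(4-(4/5))·(4-2·(4/5))·((4/5)+2·4)+(4/5)²·(4-(4/5))²)/(120·4·5000) = -952/1171875 rad
Superposition: θ = Σ θ_i = -449/2343750 rad ≈ -0.000192 rad

θ(4/5) = -449/2343750 rad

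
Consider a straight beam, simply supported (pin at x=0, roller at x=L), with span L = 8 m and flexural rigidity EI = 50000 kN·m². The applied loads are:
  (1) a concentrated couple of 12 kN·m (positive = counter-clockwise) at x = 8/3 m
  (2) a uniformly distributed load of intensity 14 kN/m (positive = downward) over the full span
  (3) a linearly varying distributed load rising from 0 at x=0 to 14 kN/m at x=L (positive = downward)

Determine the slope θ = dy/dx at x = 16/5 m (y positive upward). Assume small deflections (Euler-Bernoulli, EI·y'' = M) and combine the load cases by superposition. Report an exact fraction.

θ(16/5) = -46843/17578125 rad

Load 1 — applied couple M₀=12 kN·m at a=8/3 m (b=L-a=16/3):
  θ_1 = (M₀x²/(2L)-M₀(x-a)+C₁)/EI  [x>a] with C₁=M₀(3b²-L²)/(6L)=16/3 = (12·(16/5)²/(2·8)-12·((16/5)-(8/3))+(16/3))/50000 = 31/234375 rad
Load 2 — uniform load w=14 kN/m over full span:
  θ_2 = -w(L³-6Lx²+4x³)/(24EI) = -14·(8³-6·8·(16/5)²+4·(16/5)³)/(24·50000) = -2072/1171875 rad
Load 3 — triangular load w₀=14 kN/m (0→w₀ over full span):
  θ_3 = -w₀(7L⁴-30L²x²+15x⁴)/(360LEI) = -14·(7·8⁴-30·8²·(16/5)²+15·(16/5)⁴)/(360·8·50000) = -18088/17578125 rad
Superposition: θ = Σ θ_i = -46843/17578125 rad ≈ -0.002665 rad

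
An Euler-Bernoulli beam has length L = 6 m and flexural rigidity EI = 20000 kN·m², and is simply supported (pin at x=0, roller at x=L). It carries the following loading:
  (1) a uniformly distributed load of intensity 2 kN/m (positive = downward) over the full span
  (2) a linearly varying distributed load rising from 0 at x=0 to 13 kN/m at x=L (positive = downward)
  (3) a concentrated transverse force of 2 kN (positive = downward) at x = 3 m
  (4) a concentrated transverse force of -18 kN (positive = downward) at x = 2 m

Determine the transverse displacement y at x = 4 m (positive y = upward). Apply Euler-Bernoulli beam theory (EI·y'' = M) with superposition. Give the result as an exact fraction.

Load 1 — uniform load w=2 kN/m over full span:
  y_1 = -wx(L³-2Lx²+x³)/(24EI) = -2·4·(6³-2·6·4²+4³)/(24·20000) = -11/7500 m
Load 2 — triangular load w₀=13 kN/m (0→w₀ over full span):
  y_2 = -w₀x(7L⁴-10L²x²+3x⁴)/(360LEI) = -13·4·(7·6⁴-10·6²·4²+3·4⁴)/(360·6·20000) = -221/45000 m
Load 3 — point force P=2 kN at a=3 m (b=L-a=3):
  y_3 = -Pa(L-x)(2Lx-a²-x²)/(6LEI)  [x>a] = -2·3·(6-4)·(2·6·4-3²-4²)/(6·6·20000) = -23/60000 m
Load 4 — point force P=-18 kN at a=2 m (b=L-a=4):
  y_4 = -Pa(L-x)(2Lx-a²-x²)/(6LEI)  [x>a] = -(-18)·2·(6-4)·(2·6·4-2²-4²)/(6·6·20000) = 7/2500 m
Superposition: y = Σ y_i = -713/180000 m ≈ -0.003961 m

y(4) = -713/180000 m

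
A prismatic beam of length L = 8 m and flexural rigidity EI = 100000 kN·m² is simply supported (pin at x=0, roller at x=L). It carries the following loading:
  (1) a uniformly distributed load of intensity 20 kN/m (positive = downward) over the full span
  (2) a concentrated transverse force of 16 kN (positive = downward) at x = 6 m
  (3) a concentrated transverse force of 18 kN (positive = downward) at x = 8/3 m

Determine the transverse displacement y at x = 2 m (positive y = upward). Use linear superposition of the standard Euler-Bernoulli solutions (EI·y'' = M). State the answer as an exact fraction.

y(2) = -1081/112500 m

Load 1 — uniform load w=20 kN/m over full span:
  y_1 = -wx(L³-2Lx²+x³)/(24EI) = -20·2·(8³-2·8·2²+2³)/(24·100000) = -19/2500 m
Load 2 — point force P=16 kN at a=6 m (b=L-a=2):
  y_2 = -Pbx(L²-b²-x²)/(6LEI)  [x≤a] = -16·2·2·(8²-2²-2²)/(6·8·100000) = -7/9375 m
Load 3 — point force P=18 kN at a=8/3 m (b=L-a=16/3):
  y_3 = -Pbx(L²-b²-x²)/(6LEI)  [x≤a] = -18·(16/3)·2·(8²-(16/3)²-2²)/(6·8·100000) = -71/56250 m
Superposition: y = Σ y_i = -1081/112500 m ≈ -0.009609 m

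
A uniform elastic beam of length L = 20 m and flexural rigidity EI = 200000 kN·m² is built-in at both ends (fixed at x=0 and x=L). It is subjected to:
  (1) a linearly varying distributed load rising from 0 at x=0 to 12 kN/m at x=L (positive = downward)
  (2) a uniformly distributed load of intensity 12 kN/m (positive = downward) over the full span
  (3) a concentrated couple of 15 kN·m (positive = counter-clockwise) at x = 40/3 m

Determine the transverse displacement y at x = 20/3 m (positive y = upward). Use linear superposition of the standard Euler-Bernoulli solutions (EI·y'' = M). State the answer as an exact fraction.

y(20/3) = -1423/48600 m

Load 1 — triangular load w₀=12 kN/m (0→w₀ over full span):
  y_1 = -w₀x²(L-x)²(x+2L)/(120LEI) = -12·(20/3)²·(20-(20/3))²·((20/3)+2·20)/(120·20·200000) = -56/6075 m
Load 2 — uniform load w=12 kN/m over full span:
  y_2 = -wx²(L-x)²/(24EI) = -12·(20/3)²·(20-(20/3))²/(24·200000) = -8/405 m
Load 3 — applied couple M₀=15 kN·m at a=40/3 m (b=L-a=20/3):
  y_3 = (R_Ax³/6 - M_Ax²/2)/EI  [x≤a] with R_A=1, M_A=5 = (1·(20/3)³/6 - 5·(20/3)²/2)/200000 = -1/3240 m
Superposition: y = Σ y_i = -1423/48600 m ≈ -0.029280 m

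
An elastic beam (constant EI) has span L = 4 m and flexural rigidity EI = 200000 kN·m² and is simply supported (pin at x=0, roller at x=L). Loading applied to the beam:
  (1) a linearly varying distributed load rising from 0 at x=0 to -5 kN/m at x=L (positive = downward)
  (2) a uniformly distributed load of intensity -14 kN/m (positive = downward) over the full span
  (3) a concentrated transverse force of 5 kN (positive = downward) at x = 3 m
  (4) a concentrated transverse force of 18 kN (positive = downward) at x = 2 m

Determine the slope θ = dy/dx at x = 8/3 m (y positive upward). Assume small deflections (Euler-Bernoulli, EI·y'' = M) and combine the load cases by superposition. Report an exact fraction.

θ(8/3) = -18763/388800000 rad

Load 1 — triangular load w₀=-5 kN/m (0→w₀ over full span):
  θ_1 = -w₀(7L⁴-30L²x²+15x⁴)/(360LEI) = -(-5)·(7·4⁴-30·4²·(8/3)²+15·(8/3)⁴)/(360·4·200000) = -91/6075000 rad
Load 2 — uniform load w=-14 kN/m over full span:
  θ_2 = -w(L³-6Lx²+4x³)/(24EI) = -(-14)·(4³-6·4·(8/3)²+4·(8/3)³)/(24·200000) = -91/1012500 rad
Load 3 — point force P=5 kN at a=3 m (b=L-a=1):
  θ_3 = -Pb(L²-b²-3x²)/(6LEI)  [x≤a] = -5·1·(4²-1²-3·(8/3)²)/(6·4·200000) = 19/2880000 rad
Load 4 — point force P=18 kN at a=2 m (b=L-a=2):
  θ_4 = -Pa(2L²-6Lx+3x²+a²)/(6LEI)  [x>a] = -18·2·(2·4²-6·4·(8/3)+3·(8/3)²+2²)/(6·4·200000) = 1/20000 rad
Superposition: θ = Σ θ_i = -18763/388800000 rad ≈ -0.000048 rad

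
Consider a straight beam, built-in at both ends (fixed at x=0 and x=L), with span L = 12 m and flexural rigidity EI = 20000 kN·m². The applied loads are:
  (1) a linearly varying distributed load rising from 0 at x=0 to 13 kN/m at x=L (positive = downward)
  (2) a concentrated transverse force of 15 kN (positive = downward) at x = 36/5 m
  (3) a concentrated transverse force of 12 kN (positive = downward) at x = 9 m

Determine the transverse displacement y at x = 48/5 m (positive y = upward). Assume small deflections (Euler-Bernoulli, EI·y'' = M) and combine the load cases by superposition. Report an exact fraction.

y(48/5) = -1939599/156250000 m

Load 1 — triangular load w₀=13 kN/m (0→w₀ over full span):
  y_1 = -w₀x²(L-x)²(x+2L)/(120LEI) = -13·(48/5)²·(12-(48/5))²·((48/5)+2·12)/(120·12·20000) = -78624/9765625 m
Load 2 — point force P=15 kN at a=36/5 m (b=L-a=24/5):
  y_2 = -Pa²(L-x)²(3bL-(3b+a)(L-x))/(6L³EI)  [x>a] = -15·(36/5)²·(12-(48/5))²·(3·(24/5)·12-(3·(24/5)+(36/5))·(12-(48/5)))/(6·12³·20000) = -5103/1953125 m
Load 3 — point force P=12 kN at a=9 m (b=L-a=3):
  y_3 = -Pa²(L-x)²(3bL-(3b+a)(L-x))/(6L³EI)  [x>a] = -12·9²·(12-(48/5))²·(3·3·12-(3·3+9)·(12-(48/5)))/(6·12³·20000) = -2187/1250000 m
Superposition: y = Σ y_i = -1939599/156250000 m ≈ -0.012413 m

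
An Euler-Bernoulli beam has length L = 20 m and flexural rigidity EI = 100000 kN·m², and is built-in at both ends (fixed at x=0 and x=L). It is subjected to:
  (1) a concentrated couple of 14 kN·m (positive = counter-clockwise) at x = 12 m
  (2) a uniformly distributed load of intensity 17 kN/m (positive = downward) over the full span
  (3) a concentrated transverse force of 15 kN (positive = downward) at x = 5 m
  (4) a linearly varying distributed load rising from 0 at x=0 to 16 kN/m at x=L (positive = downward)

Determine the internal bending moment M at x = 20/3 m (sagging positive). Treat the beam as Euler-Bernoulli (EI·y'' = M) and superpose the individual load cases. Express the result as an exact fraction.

M(20/3) = 8925451/32400 kN·m

Load 1 — applied couple M₀=14 kN·m at a=12 m (b=L-a=8):
  M_1 = R_Ax - M_A  [x≤a] with R_A=126/125, M_A=112/25 = (126/125)·(20/3) - (112/25) = 56/25 kN·m
Load 2 — uniform load w=17 kN/m over full span:
  M_2 = wLx/2 - wL²/12 - wx²/2 = 17·20·(20/3)/2 - 17·20²/12 - 17·(20/3)²/2 = 1700/9 kN·m
Load 3 — point force P=15 kN at a=5 m (b=L-a=15):
  M_3 = Pa²(a+3b)(L-x)/L³ - Pa²b/L²  [x>a] = 15·5²·(5+3·15)·(20-(20/3))/20³ - 15·5²·15/20² = 275/16 kN·m
Load 4 — triangular load w₀=16 kN/m (0→w₀ over full span):
  M_4 = 3w₀Lx/20 - w₀L²/30 - w₀x³/(6L) = 3·16·20·(20/3)/20 - 16·20²/30 - 16·(20/3)³/(6·20) = 5440/81 kN·m
Superposition: M = Σ M_i = 8925451/32400 kN·m ≈ 275.476883 kN·m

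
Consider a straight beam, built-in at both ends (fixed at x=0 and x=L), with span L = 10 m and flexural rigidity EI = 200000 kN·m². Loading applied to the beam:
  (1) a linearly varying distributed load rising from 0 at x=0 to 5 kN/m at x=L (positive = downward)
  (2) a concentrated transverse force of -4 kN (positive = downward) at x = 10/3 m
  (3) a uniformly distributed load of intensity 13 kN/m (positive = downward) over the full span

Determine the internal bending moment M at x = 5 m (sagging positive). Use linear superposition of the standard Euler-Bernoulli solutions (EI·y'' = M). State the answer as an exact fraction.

Load 1 — triangular load w₀=5 kN/m (0→w₀ over full span):
  M_1 = 3w₀Lx/20 - w₀L²/30 - w₀x³/(6L) = 3·5·10·5/20 - 5·10²/30 - 5·5³/(6·10) = 125/12 kN·m
Load 2 — point force P=-4 kN at a=10/3 m (b=L-a=20/3):
  M_2 = Pa²(a+3b)(L-x)/L³ - Pa²b/L²  [x>a] = (-4)·(10/3)²·((10/3)+3·(20/3))·(10-5)/10³ - (-4)·(10/3)²·(20/3)/10² = -20/9 kN·m
Load 3 — uniform load w=13 kN/m over full span:
  M_3 = wLx/2 - wL²/12 - wx²/2 = 13·10·5/2 - 13·10²/12 - 13·5²/2 = 325/6 kN·m
Superposition: M = Σ M_i = 2245/36 kN·m ≈ 62.361111 kN·m

M(5) = 2245/36 kN·m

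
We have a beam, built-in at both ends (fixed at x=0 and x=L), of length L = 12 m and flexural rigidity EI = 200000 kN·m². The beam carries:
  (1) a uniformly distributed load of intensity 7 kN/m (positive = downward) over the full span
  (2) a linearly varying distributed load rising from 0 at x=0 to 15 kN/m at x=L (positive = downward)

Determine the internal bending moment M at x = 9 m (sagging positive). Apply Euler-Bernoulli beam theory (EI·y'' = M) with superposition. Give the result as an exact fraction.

Load 1 — uniform load w=7 kN/m over full span:
  M_1 = wLx/2 - wL²/12 - wx²/2 = 7·12·9/2 - 7·12²/12 - 7·9²/2 = 21/2 kN·m
Load 2 — triangular load w₀=15 kN/m (0→w₀ over full span):
  M_2 = 3w₀Lx/20 - w₀L²/30 - w₀x³/(6L) = 3·15·12·9/20 - 15·12²/30 - 15·9³/(6·12) = 153/8 kN·m
Superposition: M = Σ M_i = 237/8 kN·m ≈ 29.625000 kN·m

M(9) = 237/8 kN·m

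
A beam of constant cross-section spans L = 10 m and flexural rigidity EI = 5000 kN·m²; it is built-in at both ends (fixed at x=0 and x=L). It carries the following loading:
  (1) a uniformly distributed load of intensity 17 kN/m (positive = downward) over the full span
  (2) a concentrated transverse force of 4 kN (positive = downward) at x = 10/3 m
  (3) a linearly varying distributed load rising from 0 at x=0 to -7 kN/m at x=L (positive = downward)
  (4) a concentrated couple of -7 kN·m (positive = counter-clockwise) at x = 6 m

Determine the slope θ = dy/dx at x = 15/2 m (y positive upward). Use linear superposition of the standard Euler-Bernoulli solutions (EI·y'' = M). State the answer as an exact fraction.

θ(15/2) = 414343/19200000 rad

Load 1 — uniform load w=17 kN/m over full span:
  θ_1 = -wx(L-x)(L-2x)/(12EI) = -17·(15/2)·(10-(15/2))·(10-2·(15/2))/(12·5000) = 17/640 rad
Load 2 — point force P=4 kN at a=10/3 m (b=L-a=20/3):
  θ_2 = Pa²(L-x)(2bL-(3b+a)(L-x))/(2L³EI)  [x>a] = 4·(10/3)²·(10-(15/2))·(2·(20/3)·10-(3·(20/3)+(10/3))·(10-(15/2)))/(2·10³·5000) = 1/1200 rad
Load 3 — triangular load w₀=-7 kN/m (0→w₀ over full span):
  θ_3 = -w₀(2x(L-x)(L-2x)(x+2L)+x²(L-x)²)/(120LEI) = -(-7)·(2·(15/2)·(10-(15/2))·(10-2·(15/2))·((15/2)+2·10)+(15/2)²·(10-(15/2))²)/(120·10·5000) = -287/51200 rad
Load 4 — applied couple M₀=-7 kN·m at a=6 m (b=L-a=4):
  θ_4 = (R_Ax²/2 - M_Ax - M₀(x-a))/EI  [x>a] with R_A=-126/125, M_A=-56/25 = ((-126/125)·(15/2)²/2 - (-56/25)·(15/2) - (-7)·((15/2)-6))/5000 = -21/100000 rad
Superposition: θ = Σ θ_i = 414343/19200000 rad ≈ 0.021580 rad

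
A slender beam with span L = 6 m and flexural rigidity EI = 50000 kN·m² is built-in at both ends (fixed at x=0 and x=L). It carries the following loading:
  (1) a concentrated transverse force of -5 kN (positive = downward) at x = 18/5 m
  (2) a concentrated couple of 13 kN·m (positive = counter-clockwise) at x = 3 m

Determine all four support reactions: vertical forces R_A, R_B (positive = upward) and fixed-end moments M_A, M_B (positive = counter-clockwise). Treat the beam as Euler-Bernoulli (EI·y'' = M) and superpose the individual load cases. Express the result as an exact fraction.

R_A = 149/100 kN, M_A = 37/100 kN·m, R_B = -649/100 kN, M_B = 757/100 kN·m

Load 1 — point force P=-5 kN at a=18/5 m (b=L-a=12/5):
  R_A = Pb²(3a+b)/L³ = (-5)·(12/5)²·(3·(18/5)+(12/5))/6³ = -44/25 kN
  M_A = Pab²/L² = (-5)·(18/5)·(12/5)²/6² = -72/25 kN·m
  R_B = Pa²(a+3b)/L³ = (-5)·(18/5)²·((18/5)+3·(12/5))/6³ = -81/25 kN
  M_B = -Pa²b/L² = -(-5)·(18/5)²·(12/5)/6² = 108/25 kN·m
Load 2 — applied couple M₀=13 kN·m at a=3 m (b=L-a=3):
  R_A = 6M₀ab/L³ = 6·13·3·3/6³ = 13/4 kN
  M_A = M₀b(2a-b)/L² = 13·3·(2·3-3)/6² = 13/4 kN·m
  R_B = -6M₀ab/L³ = -6·13·3·3/6³ = -13/4 kN
  M_B = M₀a(2b-a)/L² = 13·3·(2·3-3)/6² = 13/4 kN·m
Superposition: R_A = 149/100 kN, M_A = 37/100 kN·m, R_B = -649/100 kN, M_B = 757/100 kN·m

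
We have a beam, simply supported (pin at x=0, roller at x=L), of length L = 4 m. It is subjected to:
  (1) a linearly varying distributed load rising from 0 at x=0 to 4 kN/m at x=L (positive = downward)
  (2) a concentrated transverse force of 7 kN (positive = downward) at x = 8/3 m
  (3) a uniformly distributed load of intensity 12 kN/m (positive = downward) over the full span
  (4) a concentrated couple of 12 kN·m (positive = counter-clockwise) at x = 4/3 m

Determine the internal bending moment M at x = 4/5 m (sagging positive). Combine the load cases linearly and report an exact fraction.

M(4/5) = 8128/375 kN·m

Load 1 — triangular load w₀=4 kN/m (0→w₀ over full span):
  M_1 = w₀Lx/6 - w₀x³/(6L) = 4·4·(4/5)/6 - 4·(4/5)³/(6·4) = 256/125 kN·m
Load 2 — point force P=7 kN at a=8/3 m (b=L-a=4/3):
  M_2 = Pbx/L  [x≤a] = 7·(4/3)·(4/5)/4 = 28/15 kN·m
Load 3 — uniform load w=12 kN/m over full span:
  M_3 = wx(L-x)/2 = 12·(4/5)·(4-(4/5))/2 = 384/25 kN·m
Load 4 — applied couple M₀=12 kN·m at a=4/3 m (b=L-a=8/3):
  M_4 = M₀x/L  [x≤a] = 12·(4/5)/4 = 12/5 kN·m
Superposition: M = Σ M_i = 8128/375 kN·m ≈ 21.674667 kN·m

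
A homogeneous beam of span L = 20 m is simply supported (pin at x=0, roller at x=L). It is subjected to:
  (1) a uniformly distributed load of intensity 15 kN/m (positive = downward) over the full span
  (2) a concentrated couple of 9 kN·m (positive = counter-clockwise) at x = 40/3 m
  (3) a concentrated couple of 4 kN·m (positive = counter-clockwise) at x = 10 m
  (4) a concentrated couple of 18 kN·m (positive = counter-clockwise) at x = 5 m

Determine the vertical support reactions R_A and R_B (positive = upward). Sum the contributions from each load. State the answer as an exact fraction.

Load 1 — uniform load w=15 kN/m over full span:
  R_A = wL/2 = 15·20/2 = 150 kN
  R_B = wL/2 = 15·20/2 = 150 kN
Load 2 — applied couple M₀=9 kN·m at a=40/3 m (b=L-a=20/3):
  R_A = M₀/L = 9/20 kN
  R_B = -M₀/L = -9/20 kN
Load 3 — applied couple M₀=4 kN·m at a=10 m (b=L-a=10):
  R_A = M₀/L = 4/20 = 1/5 kN
  R_B = -M₀/L = -4/20 = -1/5 kN
Load 4 — applied couple M₀=18 kN·m at a=5 m (b=L-a=15):
  R_A = M₀/L = 18/20 = 9/10 kN
  R_B = -M₀/L = -18/20 = -9/10 kN
Superposition: R_A = 3031/20 kN, R_B = 2969/20 kN

R_A = 3031/20 kN, R_B = 2969/20 kN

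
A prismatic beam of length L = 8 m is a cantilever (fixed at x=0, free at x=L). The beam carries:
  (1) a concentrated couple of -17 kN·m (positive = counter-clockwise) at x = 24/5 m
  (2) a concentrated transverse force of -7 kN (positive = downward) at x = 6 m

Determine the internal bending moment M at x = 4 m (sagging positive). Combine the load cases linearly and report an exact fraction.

Load 1 — applied couple M₀=-17 kN·m at a=24/5 m (b=L-a=16/5):
  M_1 = M₀  [x≤a] = (-17) = -17 kN·m
Load 2 — point force P=-7 kN at a=6 m (b=L-a=2):
  M_2 = -P(a-x)  [x≤a] = -(-7)·(6-4) = 14 kN·m
Superposition: M = Σ M_i = -3 kN·m ≈ -3.000000 kN·m

M(4) = -3 kN·m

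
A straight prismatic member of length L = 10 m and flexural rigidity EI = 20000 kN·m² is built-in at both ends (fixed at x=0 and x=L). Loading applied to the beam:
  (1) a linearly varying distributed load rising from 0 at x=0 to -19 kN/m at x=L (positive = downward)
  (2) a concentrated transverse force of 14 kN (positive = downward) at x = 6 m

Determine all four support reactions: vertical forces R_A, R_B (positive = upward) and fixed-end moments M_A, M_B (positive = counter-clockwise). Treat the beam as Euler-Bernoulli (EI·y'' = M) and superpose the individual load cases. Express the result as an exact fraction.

Load 1 — triangular load w₀=-19 kN/m (0→w₀ over full span):
  R_A = 3w₀L/20 = 3·(-19)·10/20 = -57/2 kN
  M_A = w₀L²/30 = (-19)·10²/30 = -190/3 kN·m
  R_B = 7w₀L/20 = 7·(-19)·10/20 = -133/2 kN
  M_B = -w₀L²/20 = -(-19)·10²/20 = 95 kN·m
Load 2 — point force P=14 kN at a=6 m (b=L-a=4):
  R_A = Pb²(3a+b)/L³ = 14·4²·(3·6+4)/10³ = 616/125 kN
  M_A = Pab²/L² = 14·6·4²/10² = 336/25 kN·m
  R_B = Pa²(a+3b)/L³ = 14·6²·(6+3·4)/10³ = 1134/125 kN
  M_B = -Pa²b/L² = -14·6²·4/10² = -504/25 kN·m
Superposition: R_A = -5893/250 kN, M_A = -3742/75 kN·m, R_B = -14357/250 kN, M_B = 1871/25 kN·m

R_A = -5893/250 kN, M_A = -3742/75 kN·m, R_B = -14357/250 kN, M_B = 1871/25 kN·m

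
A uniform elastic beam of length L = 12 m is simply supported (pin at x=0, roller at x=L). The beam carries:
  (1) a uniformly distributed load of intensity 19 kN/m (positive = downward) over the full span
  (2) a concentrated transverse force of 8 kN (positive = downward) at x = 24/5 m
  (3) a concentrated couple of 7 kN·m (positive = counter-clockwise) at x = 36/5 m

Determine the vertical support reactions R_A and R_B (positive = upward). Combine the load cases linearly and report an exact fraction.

R_A = 7163/60 kN, R_B = 6997/60 kN

Load 1 — uniform load w=19 kN/m over full span:
  R_A = wL/2 = 19·12/2 = 114 kN
  R_B = wL/2 = 19·12/2 = 114 kN
Load 2 — point force P=8 kN at a=24/5 m (b=L-a=36/5):
  R_A = Pb/L = 8·(36/5)/12 = 24/5 kN
  R_B = Pa/L = 8·(24/5)/12 = 16/5 kN
Load 3 — applied couple M₀=7 kN·m at a=36/5 m (b=L-a=24/5):
  R_A = M₀/L = 7/12 kN
  R_B = -M₀/L = -7/12 kN
Superposition: R_A = 7163/60 kN, R_B = 6997/60 kN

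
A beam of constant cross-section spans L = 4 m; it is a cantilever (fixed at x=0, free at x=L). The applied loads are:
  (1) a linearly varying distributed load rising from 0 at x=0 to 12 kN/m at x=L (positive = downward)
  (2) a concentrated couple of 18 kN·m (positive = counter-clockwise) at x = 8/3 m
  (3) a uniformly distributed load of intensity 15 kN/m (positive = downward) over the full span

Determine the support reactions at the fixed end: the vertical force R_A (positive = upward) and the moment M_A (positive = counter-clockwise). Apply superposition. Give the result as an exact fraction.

Load 1 — triangular load w₀=12 kN/m (0→w₀ over full span):
  R_A = w₀L/2 = 12·4/2 = 24 kN
  M_A = w₀L²/3 = 12·4²/3 = 64 kN·m
Load 2 — applied couple M₀=18 kN·m at a=8/3 m (b=L-a=4/3):
  R_A = 0 kN
  M_A = -M₀ = -18 kN·m
Load 3 — uniform load w=15 kN/m over full span:
  R_A = wL = 15·4 = 60 kN
  M_A = wL²/2 = 15·4²/2 = 120 kN·m
Superposition: R_A = 84 kN, M_A = 166 kN·m

R_A = 84 kN, M_A = 166 kN·m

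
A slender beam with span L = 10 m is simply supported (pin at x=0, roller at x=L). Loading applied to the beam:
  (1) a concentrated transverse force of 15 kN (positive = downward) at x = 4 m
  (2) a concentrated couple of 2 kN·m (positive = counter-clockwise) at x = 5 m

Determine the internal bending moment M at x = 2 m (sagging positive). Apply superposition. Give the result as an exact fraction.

M(2) = 92/5 kN·m

Load 1 — point force P=15 kN at a=4 m (b=L-a=6):
  M_1 = Pbx/L  [x≤a] = 15·6·2/10 = 18 kN·m
Load 2 — applied couple M₀=2 kN·m at a=5 m (b=L-a=5):
  M_2 = M₀x/L  [x≤a] = 2·2/10 = 2/5 kN·m
Superposition: M = Σ M_i = 92/5 kN·m ≈ 18.400000 kN·m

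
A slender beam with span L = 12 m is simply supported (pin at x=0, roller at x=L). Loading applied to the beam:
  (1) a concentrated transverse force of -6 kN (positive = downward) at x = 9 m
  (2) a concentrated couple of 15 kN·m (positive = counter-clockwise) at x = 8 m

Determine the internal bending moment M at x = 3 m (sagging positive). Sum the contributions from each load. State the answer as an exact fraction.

M(3) = -3/4 kN·m

Load 1 — point force P=-6 kN at a=9 m (b=L-a=3):
  M_1 = Pbx/L  [x≤a] = (-6)·3·3/12 = -9/2 kN·m
Load 2 — applied couple M₀=15 kN·m at a=8 m (b=L-a=4):
  M_2 = M₀x/L  [x≤a] = 15·3/12 = 15/4 kN·m
Superposition: M = Σ M_i = -3/4 kN·m ≈ -0.750000 kN·m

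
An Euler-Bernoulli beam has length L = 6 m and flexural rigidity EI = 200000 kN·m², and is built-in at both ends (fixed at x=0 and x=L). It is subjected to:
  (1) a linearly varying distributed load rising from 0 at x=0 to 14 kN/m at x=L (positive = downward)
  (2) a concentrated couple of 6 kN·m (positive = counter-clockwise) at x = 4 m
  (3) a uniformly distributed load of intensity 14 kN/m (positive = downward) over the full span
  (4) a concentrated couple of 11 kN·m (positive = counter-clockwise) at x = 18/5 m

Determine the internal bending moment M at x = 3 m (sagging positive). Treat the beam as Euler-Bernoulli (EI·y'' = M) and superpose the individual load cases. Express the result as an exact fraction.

Load 1 — triangular load w₀=14 kN/m (0→w₀ over full span):
  M_1 = 3w₀Lx/20 - w₀L²/30 - w₀x³/(6L) = 3·14·6·3/20 - 14·6²/30 - 14·3³/(6·6) = 21/2 kN·m
Load 2 — applied couple M₀=6 kN·m at a=4 m (b=L-a=2):
  M_2 = R_Ax - M_A  [x≤a] with R_A=4/3, M_A=2 = (4/3)·3 - 2 = 2 kN·m
Load 3 — uniform load w=14 kN/m over full span:
  M_3 = wLx/2 - wL²/12 - wx²/2 = 14·6·3/2 - 14·6²/12 - 14·3²/2 = 21 kN·m
Load 4 — applied couple M₀=11 kN·m at a=18/5 m (b=L-a=12/5):
  M_4 = R_Ax - M_A  [x≤a] with R_A=66/25, M_A=88/25 = (66/25)·3 - (88/25) = 22/5 kN·m
Superposition: M = Σ M_i = 379/10 kN·m ≈ 37.900000 kN·m

M(3) = 379/10 kN·m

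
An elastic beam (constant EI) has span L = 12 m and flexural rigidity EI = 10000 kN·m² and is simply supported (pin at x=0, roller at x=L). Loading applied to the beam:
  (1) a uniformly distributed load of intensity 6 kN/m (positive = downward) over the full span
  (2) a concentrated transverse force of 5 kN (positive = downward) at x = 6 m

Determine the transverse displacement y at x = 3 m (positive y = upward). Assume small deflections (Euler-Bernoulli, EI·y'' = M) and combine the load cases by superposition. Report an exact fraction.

Load 1 — uniform load w=6 kN/m over full span:
  y_1 = -wx(L³-2Lx²+x³)/(24EI) = -6·3·(12³-2·12·3²+3³)/(24·10000) = -4617/40000 m
Load 2 — point force P=5 kN at a=6 m (b=L-a=6):
  y_2 = -Pbx(L²-b²-x²)/(6LEI)  [x≤a] = -5·6·3·(12²-6²-3²)/(6·12·10000) = -99/8000 m
Superposition: y = Σ y_i = -639/5000 m ≈ -0.127800 m

y(3) = -639/5000 m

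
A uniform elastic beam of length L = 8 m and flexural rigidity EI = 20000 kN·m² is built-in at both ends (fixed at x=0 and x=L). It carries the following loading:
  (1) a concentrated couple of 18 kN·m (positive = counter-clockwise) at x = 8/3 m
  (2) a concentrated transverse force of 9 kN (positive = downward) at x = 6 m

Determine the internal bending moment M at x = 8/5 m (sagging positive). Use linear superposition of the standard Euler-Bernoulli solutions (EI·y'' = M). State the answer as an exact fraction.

M(8/5) = 147/40 kN·m

Load 1 — applied couple M₀=18 kN·m at a=8/3 m (b=L-a=16/3):
  M_1 = R_Ax - M_A  [x≤a] with R_A=3, M_A=0 = 3·(8/5) - 0 = 24/5 kN·m
Load 2 — point force P=9 kN at a=6 m (b=L-a=2):
  M_2 = Pb²(3a+b)x/L³ - Pab²/L²  [x≤a] = 9·2²·(3·6+2)·(8/5)/8³ - 9·6·2²/8² = -9/8 kN·m
Superposition: M = Σ M_i = 147/40 kN·m ≈ 3.675000 kN·m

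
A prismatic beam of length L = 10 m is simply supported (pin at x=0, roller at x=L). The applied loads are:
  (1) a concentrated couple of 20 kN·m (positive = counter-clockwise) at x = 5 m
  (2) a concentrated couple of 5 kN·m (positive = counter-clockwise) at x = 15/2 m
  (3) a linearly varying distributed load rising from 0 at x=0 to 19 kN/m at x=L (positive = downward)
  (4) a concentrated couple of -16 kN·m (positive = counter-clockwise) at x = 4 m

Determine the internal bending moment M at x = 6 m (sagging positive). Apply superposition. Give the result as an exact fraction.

Load 1 — applied couple M₀=20 kN·m at a=5 m (b=L-a=5):
  M_1 = M₀x/L - M₀  [x>a] = 20·6/10 - 20 = -8 kN·m
Load 2 — applied couple M₀=5 kN·m at a=15/2 m (b=L-a=5/2):
  M_2 = M₀x/L  [x≤a] = 5·6/10 = 3 kN·m
Load 3 — triangular load w₀=19 kN/m (0→w₀ over full span):
  M_3 = w₀Lx/6 - w₀x³/(6L) = 19·10·6/6 - 19·6³/(6·10) = 608/5 kN·m
Load 4 — applied couple M₀=-16 kN·m at a=4 m (b=L-a=6):
  M_4 = M₀x/L - M₀  [x>a] = (-16)·6/10 - (-16) = 32/5 kN·m
Superposition: M = Σ M_i = 123 kN·m ≈ 123.000000 kN·m

M(6) = 123 kN·m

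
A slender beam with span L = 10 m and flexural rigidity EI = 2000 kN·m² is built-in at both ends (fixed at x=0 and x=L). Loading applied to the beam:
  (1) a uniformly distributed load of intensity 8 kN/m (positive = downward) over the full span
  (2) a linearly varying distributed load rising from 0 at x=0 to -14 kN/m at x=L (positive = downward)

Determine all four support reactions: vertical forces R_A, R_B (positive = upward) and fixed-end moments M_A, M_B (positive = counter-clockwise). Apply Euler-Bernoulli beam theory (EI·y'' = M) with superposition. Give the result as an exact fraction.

Load 1 — uniform load w=8 kN/m over full span:
  R_A = wL/2 = 8·10/2 = 40 kN
  M_A = wL²/12 = 8·10²/12 = 200/3 kN·m
  R_B = wL/2 = 8·10/2 = 40 kN
  M_B = -wL²/12 = -8·10²/12 = -200/3 kN·m
Load 2 — triangular load w₀=-14 kN/m (0→w₀ over full span):
  R_A = 3w₀L/20 = 3·(-14)·10/20 = -21 kN
  M_A = w₀L²/30 = (-14)·10²/30 = -140/3 kN·m
  R_B = 7w₀L/20 = 7·(-14)·10/20 = -49 kN
  M_B = -w₀L²/20 = -(-14)·10²/20 = 70 kN·m
Superposition: R_A = 19 kN, M_A = 20 kN·m, R_B = -9 kN, M_B = 10/3 kN·m

R_A = 19 kN, M_A = 20 kN·m, R_B = -9 kN, M_B = 10/3 kN·m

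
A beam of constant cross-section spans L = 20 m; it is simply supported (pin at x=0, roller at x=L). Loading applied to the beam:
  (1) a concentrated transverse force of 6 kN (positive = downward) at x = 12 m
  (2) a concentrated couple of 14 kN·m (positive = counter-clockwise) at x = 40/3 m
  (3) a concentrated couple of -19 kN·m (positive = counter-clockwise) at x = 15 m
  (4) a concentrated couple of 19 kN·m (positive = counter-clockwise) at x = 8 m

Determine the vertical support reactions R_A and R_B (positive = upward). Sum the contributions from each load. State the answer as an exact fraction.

R_A = 31/10 kN, R_B = 29/10 kN

Load 1 — point force P=6 kN at a=12 m (b=L-a=8):
  R_A = Pb/L = 6·8/20 = 12/5 kN
  R_B = Pa/L = 6·12/20 = 18/5 kN
Load 2 — applied couple M₀=14 kN·m at a=40/3 m (b=L-a=20/3):
  R_A = M₀/L = 14/20 = 7/10 kN
  R_B = -M₀/L = -14/20 = -7/10 kN
Load 3 — applied couple M₀=-19 kN·m at a=15 m (b=L-a=5):
  R_A = M₀/L = (-19)/20 = -19/20 kN
  R_B = -M₀/L = -(-19)/20 = 19/20 kN
Load 4 — applied couple M₀=19 kN·m at a=8 m (b=L-a=12):
  R_A = M₀/L = 19/20 kN
  R_B = -M₀/L = -19/20 kN
Superposition: R_A = 31/10 kN, R_B = 29/10 kN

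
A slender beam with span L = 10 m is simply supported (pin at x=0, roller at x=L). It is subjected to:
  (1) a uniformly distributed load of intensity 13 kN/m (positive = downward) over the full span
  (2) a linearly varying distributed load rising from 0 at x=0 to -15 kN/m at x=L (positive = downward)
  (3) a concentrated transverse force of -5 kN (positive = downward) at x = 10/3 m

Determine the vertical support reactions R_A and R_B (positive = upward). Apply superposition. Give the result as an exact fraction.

Load 1 — uniform load w=13 kN/m over full span:
  R_A = wL/2 = 13·10/2 = 65 kN
  R_B = wL/2 = 13·10/2 = 65 kN
Load 2 — triangular load w₀=-15 kN/m (0→w₀ over full span):
  R_A = w₀L/6 = (-15)·10/6 = -25 kN
  R_B = w₀L/3 = (-15)·10/3 = -50 kN
Load 3 — point force P=-5 kN at a=10/3 m (b=L-a=20/3):
  R_A = Pb/L = (-5)·(20/3)/10 = -10/3 kN
  R_B = Pa/L = (-5)·(10/3)/10 = -5/3 kN
Superposition: R_A = 110/3 kN, R_B = 40/3 kN

R_A = 110/3 kN, R_B = 40/3 kN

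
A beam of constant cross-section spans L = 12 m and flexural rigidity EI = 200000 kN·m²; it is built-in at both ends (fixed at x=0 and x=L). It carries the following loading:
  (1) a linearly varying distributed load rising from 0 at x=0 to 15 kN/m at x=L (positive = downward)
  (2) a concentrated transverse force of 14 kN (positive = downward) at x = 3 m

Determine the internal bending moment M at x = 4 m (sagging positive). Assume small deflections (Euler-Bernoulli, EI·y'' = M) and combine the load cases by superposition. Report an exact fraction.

M(4) = 775/24 kN·m

Load 1 — triangular load w₀=15 kN/m (0→w₀ over full span):
  M_1 = 3w₀Lx/20 - w₀L²/30 - w₀x³/(6L) = 3·15·12·4/20 - 15·12²/30 - 15·4³/(6·12) = 68/3 kN·m
Load 2 — point force P=14 kN at a=3 m (b=L-a=9):
  M_2 = Pa²(a+3b)(L-x)/L³ - Pa²b/L²  [x>a] = 14·3²·(3+3·9)·(12-4)/12³ - 14·3²·9/12² = 77/8 kN·m
Superposition: M = Σ M_i = 775/24 kN·m ≈ 32.291667 kN·m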